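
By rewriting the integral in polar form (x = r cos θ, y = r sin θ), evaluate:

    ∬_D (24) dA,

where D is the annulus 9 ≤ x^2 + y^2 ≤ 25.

The region D is 3 ≤ r ≤ 5, 0 ≤ θ ≤ 2π in polar coordinates, where x = r cos(θ), y = r sin(θ), and dA = r dr dθ.

Under the substitution, the integrand becomes 24, so

    ∬_D (24) dA = ∫_{0}^{2π} ∫_{3}^{5} (24) · r dr dθ.

Inner integral (in r): ∫_{3}^{5} (24) · r dr = 192.

Outer integral (in θ): ∫_{0}^{2π} (192) dθ = 384π.

Therefore ∬_D (24) dA = 384π.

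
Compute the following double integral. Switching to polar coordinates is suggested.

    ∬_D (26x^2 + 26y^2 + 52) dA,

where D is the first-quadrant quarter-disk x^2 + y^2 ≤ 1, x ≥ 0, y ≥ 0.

The region D is 0 ≤ r ≤ 1, 0 ≤ θ ≤ π/2 in polar coordinates, where x = r cos(θ), y = r sin(θ), and dA = r dr dθ.

Under the substitution, the integrand becomes 26r^2 + 52, so

    ∬_D (26x^2 + 26y^2 + 52) dA = ∫_{0}^{π/2} ∫_{0}^{1} (26r^2 + 52) · r dr dθ.

Inner integral (in r): ∫_{0}^{1} (26r^2 + 52) · r dr = 65/2.

Outer integral (in θ): ∫_{0}^{π/2} (65/2) dθ = 65π/4.

Therefore ∬_D (26x^2 + 26y^2 + 52) dA = 65π/4.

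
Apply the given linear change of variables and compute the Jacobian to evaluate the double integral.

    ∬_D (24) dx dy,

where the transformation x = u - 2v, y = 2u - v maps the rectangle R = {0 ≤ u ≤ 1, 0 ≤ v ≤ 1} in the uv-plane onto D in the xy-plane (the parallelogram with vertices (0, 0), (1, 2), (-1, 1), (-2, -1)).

Compute the Jacobian determinant of (x, y) with respect to (u, v):

    ∂(x,y)/∂(u,v) = | 1  -2 | = (1)(-1) - (-2)(2) = 3.
                   | 2  -1 |

Its absolute value is |J| = 3 (the area scaling factor).

Substituting x = u - 2v, y = 2u - v into the integrand,

    24 → 24,

so the integral becomes

    ∬_R (24) · |J| du dv = ∫_0^1 ∫_0^1 (72) dv du.

Inner (v): 72.
Outer (u): 72.

Therefore ∬_D (24) dx dy = 72.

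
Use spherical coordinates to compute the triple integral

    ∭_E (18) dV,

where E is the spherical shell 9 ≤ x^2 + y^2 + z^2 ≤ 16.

In spherical coordinates, x = ρ sin(φ) cos(θ), y = ρ sin(φ) sin(θ), z = ρ cos(φ), and dV = ρ^2 sin(φ) dρ dφ dθ.

The integrand becomes 18, so

    ∭_E (18) dV = ∫_{0}^{2π} ∫_{0}^{π} ∫_{3}^{4} (18) · ρ^2 sin(φ) dρ dφ dθ.

Inner (ρ): 222sin(φ).
Middle (φ): 444.
Outer (θ): 888π.

Therefore the triple integral equals 888π.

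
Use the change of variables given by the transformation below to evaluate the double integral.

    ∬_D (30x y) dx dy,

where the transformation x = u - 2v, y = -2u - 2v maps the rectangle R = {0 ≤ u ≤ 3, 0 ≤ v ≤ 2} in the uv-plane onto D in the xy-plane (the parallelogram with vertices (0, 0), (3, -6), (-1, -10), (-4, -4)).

Compute the Jacobian determinant of (x, y) with respect to (u, v):

    ∂(x,y)/∂(u,v) = | 1  -2 | = (1)(-2) - (-2)(-2) = -6.
                   | -2  -2 |

Its absolute value is |J| = 6 (the area scaling factor).

Substituting x = u - 2v, y = -2u - 2v into the integrand,

    30x y → -60u^2 + 60u v + 120v^2,

so the integral becomes

    ∬_R (-60u^2 + 60u v + 120v^2) · |J| du dv = ∫_0^3 ∫_0^2 (-360u^2 + 360u v + 720v^2) dv du.

Inner (v): -720u^2 + 720u + 1920.
Outer (u): 2520.

Therefore ∬_D (30x y) dx dy = 2520.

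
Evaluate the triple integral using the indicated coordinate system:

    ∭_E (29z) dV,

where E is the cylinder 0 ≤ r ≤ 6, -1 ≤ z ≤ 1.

In cylindrical coordinates, x = r cos(θ), y = r sin(θ), z = z, and dV = r dr dθ dz.

The integrand becomes 29z, so

    ∭_E (29z) dV = ∫_{0}^{2π} ∫_{0}^{6} ∫_{-1}^{1} (29z) · r dz dr dθ.

Inner (z): 0.
Middle (r from 0 to 6): 0.
Outer (θ): 0.

Therefore the triple integral equals 0.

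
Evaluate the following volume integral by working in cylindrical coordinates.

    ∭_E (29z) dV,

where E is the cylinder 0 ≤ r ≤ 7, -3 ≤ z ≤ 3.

In cylindrical coordinates, x = r cos(θ), y = r sin(θ), z = z, and dV = r dr dθ dz.

The integrand becomes 29z, so

    ∭_E (29z) dV = ∫_{0}^{2π} ∫_{0}^{7} ∫_{-3}^{3} (29z) · r dz dr dθ.

Inner (z): 0.
Middle (r from 0 to 7): 0.
Outer (θ): 0.

Therefore the triple integral equals 0.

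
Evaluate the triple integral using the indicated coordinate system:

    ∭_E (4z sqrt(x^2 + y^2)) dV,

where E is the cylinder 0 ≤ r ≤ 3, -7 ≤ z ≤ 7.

In cylindrical coordinates, x = r cos(θ), y = r sin(θ), z = z, and dV = r dr dθ dz.

The integrand becomes 4r z, so

    ∭_E (4z sqrt(x^2 + y^2)) dV = ∫_{0}^{2π} ∫_{0}^{3} ∫_{-7}^{7} (4r z) · r dz dr dθ.

Inner (z): 0.
Middle (r from 0 to 3): 0.
Outer (θ): 0.

Therefore the triple integral equals 0.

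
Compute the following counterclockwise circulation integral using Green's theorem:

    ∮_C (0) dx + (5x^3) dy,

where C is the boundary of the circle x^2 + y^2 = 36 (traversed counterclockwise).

Green's theorem converts the closed line integral into a double integral over the enclosed region D:

    ∮_C P dx + Q dy = ∬_D (∂Q/∂x - ∂P/∂y) dA.

Here P = 0, Q = 5x^3, so

    ∂Q/∂x = 15x^2,    ∂P/∂y = 0,
    ∂Q/∂x - ∂P/∂y = 15x^2.

D is the region x^2 + y^2 ≤ 36. Evaluating the double integral:

In polar coordinates (x = r cos θ, y = r sin θ, dA = r dr dθ) the integrand becomes 15r^2cos(θ)^2, so

    ∬_D (15x^2) dA = ∫_0^{2π} ∫_0^{6} (15r^2cos(θ)^2) · r dr dθ.

Inner (r from 0 to 6): 4860cos(θ)^2.
Outer (θ from 0 to 2π): 4860π.

Therefore ∮_C P dx + Q dy = 4860π.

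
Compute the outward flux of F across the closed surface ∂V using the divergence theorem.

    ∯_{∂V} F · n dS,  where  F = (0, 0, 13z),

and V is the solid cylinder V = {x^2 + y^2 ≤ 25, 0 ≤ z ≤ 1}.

By the divergence theorem,

    ∯_{∂V} F · n dS = ∭_V (∇ · F) dV.

Compute the divergence:
    ∇ · F = ∂F_x/∂x + ∂F_y/∂y + ∂F_z/∂z = 0 + 0 + 13 = 13.

In cylindrical coordinates, x = r cos(θ), y = r sin(θ), z = z, dV = r dr dθ dz, with 0 ≤ r ≤ 5, 0 ≤ θ ≤ 2π, 0 ≤ z ≤ 1.

The integrand, after substitution and multiplying by the volume element, becomes (13) · r, so

    ∭_V (∇·F) dV = ∫_0^{2π} ∫_0^{5} ∫_0^{1} (13) · r dz dr dθ.

Inner (z from 0 to 1): 13r.
Middle (r from 0 to 5): 325/2.
Outer (θ from 0 to 2π): 325π.

Therefore ∯_{∂V} F · n dS = 325π.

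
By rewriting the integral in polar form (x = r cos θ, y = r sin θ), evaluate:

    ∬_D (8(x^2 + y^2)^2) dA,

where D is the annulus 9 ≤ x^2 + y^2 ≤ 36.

The region D is 3 ≤ r ≤ 6, 0 ≤ θ ≤ 2π in polar coordinates, where x = r cos(θ), y = r sin(θ), and dA = r dr dθ.

Under the substitution, the integrand becomes 8r^4, so

    ∬_D (8(x^2 + y^2)^2) dA = ∫_{0}^{2π} ∫_{3}^{6} (8r^4) · r dr dθ.

Inner integral (in r): ∫_{3}^{6} (8r^4) · r dr = 61236.

Outer integral (in θ): ∫_{0}^{2π} (61236) dθ = 122472π.

Therefore ∬_D (8(x^2 + y^2)^2) dA = 122472π.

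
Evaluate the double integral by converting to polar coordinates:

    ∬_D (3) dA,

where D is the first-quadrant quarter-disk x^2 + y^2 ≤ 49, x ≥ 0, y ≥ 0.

The region D is 0 ≤ r ≤ 7, 0 ≤ θ ≤ π/2 in polar coordinates, where x = r cos(θ), y = r sin(θ), and dA = r dr dθ.

Under the substitution, the integrand becomes 3, so

    ∬_D (3) dA = ∫_{0}^{π/2} ∫_{0}^{7} (3) · r dr dθ.

Inner integral (in r): ∫_{0}^{7} (3) · r dr = 147/2.

Outer integral (in θ): ∫_{0}^{π/2} (147/2) dθ = 147π/4.

Therefore ∬_D (3) dA = 147π/4.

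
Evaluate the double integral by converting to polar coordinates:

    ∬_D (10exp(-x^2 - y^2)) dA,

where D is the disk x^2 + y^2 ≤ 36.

The region D is 0 ≤ r ≤ 6, 0 ≤ θ ≤ 2π in polar coordinates, where x = r cos(θ), y = r sin(θ), and dA = r dr dθ.

Under the substitution, the integrand becomes 10exp(-r^2), so

    ∬_D (10exp(-x^2 - y^2)) dA = ∫_{0}^{2π} ∫_{0}^{6} (10exp(-r^2)) · r dr dθ.

Inner integral (in r): ∫_{0}^{6} (10exp(-r^2)) · r dr = 5 - 5exp(-36).

Outer integral (in θ): ∫_{0}^{2π} (5 - 5exp(-36)) dθ = -10π exp(-36) + 10π.

Therefore ∬_D (10exp(-x^2 - y^2)) dA = -10π exp(-36) + 10π.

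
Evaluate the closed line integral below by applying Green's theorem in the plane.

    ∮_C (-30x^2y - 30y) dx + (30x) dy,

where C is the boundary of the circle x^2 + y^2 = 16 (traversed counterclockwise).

Green's theorem converts the closed line integral into a double integral over the enclosed region D:

    ∮_C P dx + Q dy = ∬_D (∂Q/∂x - ∂P/∂y) dA.

Here P = -30x^2y - 30y, Q = 30x, so

    ∂Q/∂x = 30,    ∂P/∂y = -30x^2 - 30,
    ∂Q/∂x - ∂P/∂y = 30x^2 + 60.

D is the region x^2 + y^2 ≤ 16. Evaluating the double integral:

In polar coordinates (x = r cos θ, y = r sin θ, dA = r dr dθ) the integrand becomes 30r^2cos(θ)^2 + 60, so

    ∬_D (30x^2 + 60) dA = ∫_0^{2π} ∫_0^{4} (30r^2cos(θ)^2 + 60) · r dr dθ.

Inner (r from 0 to 4): 1920cos(θ)^2 + 480.
Outer (θ from 0 to 2π): 2880π.

Therefore ∮_C P dx + Q dy = 2880π.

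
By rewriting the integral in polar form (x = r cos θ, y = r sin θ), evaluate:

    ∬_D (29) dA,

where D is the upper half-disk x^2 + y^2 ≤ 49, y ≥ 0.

The region D is 0 ≤ r ≤ 7, 0 ≤ θ ≤ π in polar coordinates, where x = r cos(θ), y = r sin(θ), and dA = r dr dθ.

Under the substitution, the integrand becomes 29, so

    ∬_D (29) dA = ∫_{0}^{π} ∫_{0}^{7} (29) · r dr dθ.

Inner integral (in r): ∫_{0}^{7} (29) · r dr = 1421/2.

Outer integral (in θ): ∫_{0}^{π} (1421/2) dθ = 1421π/2.

Therefore ∬_D (29) dA = 1421π/2.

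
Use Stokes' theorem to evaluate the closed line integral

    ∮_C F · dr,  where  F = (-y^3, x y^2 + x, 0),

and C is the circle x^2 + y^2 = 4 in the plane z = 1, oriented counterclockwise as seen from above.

Let S be the flat disk x^2 + y^2 ≤ 4 in the plane z = 1, with upward unit normal n̂ = ẑ. By Stokes' theorem,

    ∮_C F · dr = ∬_S (∇ × F) · n̂ dS = ∬_D (curl F)_z dA,

where D is the disk x^2 + y^2 ≤ 4.

Compute the curl of F = (-y^3, x y^2 + x, 0):
    (∇ × F)_x = ∂F_z/∂y - ∂F_y/∂z = 0,
    (∇ × F)_y = ∂F_x/∂z - ∂F_z/∂x = 0,
    (∇ × F)_z = ∂F_y/∂x - ∂F_x/∂y = 4y^2 + 1.

On z = 1, (curl F)_z = 4y^2 + 1.

Convert to polar (x = r cos θ, y = r sin θ, dA = r dr dθ); the integrand becomes 4r^2sin(θ)^2 + 1, so

    ∬_D (curl F)_z dA = ∫_0^{2π} ∫_0^{2} (4r^2sin(θ)^2 + 1) · r dr dθ.

Inner (r from 0 to 2): 16sin(θ)^2 + 2.
Outer (θ from 0 to 2π): 20π.

Therefore ∮_C F · dr = 20π.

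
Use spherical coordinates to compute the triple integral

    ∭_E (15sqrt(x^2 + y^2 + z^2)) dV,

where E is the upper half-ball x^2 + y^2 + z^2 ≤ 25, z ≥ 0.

In spherical coordinates, x = ρ sin(φ) cos(θ), y = ρ sin(φ) sin(θ), z = ρ cos(φ), and dV = ρ^2 sin(φ) dρ dφ dθ.

The integrand becomes 15ρ, so

    ∭_E (15sqrt(x^2 + y^2 + z^2)) dV = ∫_{0}^{2π} ∫_{0}^{π/2} ∫_{0}^{5} (15ρ) · ρ^2 sin(φ) dρ dφ dθ.

Inner (ρ): 9375sin(φ)/4.
Middle (φ): 9375/4.
Outer (θ): 9375π/2.

Therefore the triple integral equals 9375π/2.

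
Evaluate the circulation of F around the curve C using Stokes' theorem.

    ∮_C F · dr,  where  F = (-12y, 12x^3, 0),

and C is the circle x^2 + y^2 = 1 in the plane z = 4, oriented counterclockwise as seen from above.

Let S be the flat disk x^2 + y^2 ≤ 1 in the plane z = 4, with upward unit normal n̂ = ẑ. By Stokes' theorem,

    ∮_C F · dr = ∬_S (∇ × F) · n̂ dS = ∬_D (curl F)_z dA,

where D is the disk x^2 + y^2 ≤ 1.

Compute the curl of F = (-12y, 12x^3, 0):
    (∇ × F)_x = ∂F_z/∂y - ∂F_y/∂z = 0,
    (∇ × F)_y = ∂F_x/∂z - ∂F_z/∂x = 0,
    (∇ × F)_z = ∂F_y/∂x - ∂F_x/∂y = 36x^2 + 12.

On z = 4, (curl F)_z = 36x^2 + 12.

Convert to polar (x = r cos θ, y = r sin θ, dA = r dr dθ); the integrand becomes 36r^2cos(θ)^2 + 12, so

    ∬_D (curl F)_z dA = ∫_0^{2π} ∫_0^{1} (36r^2cos(θ)^2 + 12) · r dr dθ.

Inner (r from 0 to 1): 9cos(θ)^2 + 6.
Outer (θ from 0 to 2π): 21π.

Therefore ∮_C F · dr = 21π.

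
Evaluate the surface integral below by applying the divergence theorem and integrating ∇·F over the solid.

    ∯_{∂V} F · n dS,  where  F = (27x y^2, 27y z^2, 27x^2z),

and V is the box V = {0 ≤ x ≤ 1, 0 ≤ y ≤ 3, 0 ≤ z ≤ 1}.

By the divergence theorem,

    ∯_{∂V} F · n dS = ∭_V (∇ · F) dV.

Compute the divergence:
    ∇ · F = ∂F_x/∂x + ∂F_y/∂y + ∂F_z/∂z = 27y^2 + 27z^2 + 27x^2 = 27x^2 + 27y^2 + 27z^2.

V is a rectangular box, so dV = dx dy dz with 0 ≤ x ≤ 1, 0 ≤ y ≤ 3, 0 ≤ z ≤ 1.

Integrate (27x^2 + 27y^2 + 27z^2) over V as an iterated integral:

    ∭_V (∇·F) dV = ∫_0^{1} ∫_0^{3} ∫_0^{1} (27x^2 + 27y^2 + 27z^2) dz dy dx.

Inner (z from 0 to 1): 27x^2 + 27y^2 + 9.
Middle (y from 0 to 3): 81x^2 + 270.
Outer (x from 0 to 1): 297.

Therefore ∯_{∂V} F · n dS = 297.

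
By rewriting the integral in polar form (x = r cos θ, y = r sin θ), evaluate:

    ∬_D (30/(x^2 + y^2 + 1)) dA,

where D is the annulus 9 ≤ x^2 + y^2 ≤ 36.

The region D is 3 ≤ r ≤ 6, 0 ≤ θ ≤ 2π in polar coordinates, where x = r cos(θ), y = r sin(θ), and dA = r dr dθ.

Under the substitution, the integrand becomes 30/(r^2 + 1), so

    ∬_D (30/(x^2 + y^2 + 1)) dA = ∫_{0}^{2π} ∫_{3}^{6} (30/(r^2 + 1)) · r dr dθ.

Inner integral (in r): ∫_{3}^{6} (30/(r^2 + 1)) · r dr = log(333446267951815307088493/1000000000000000).

Outer integral (in θ): ∫_{0}^{2π} (log(333446267951815307088493/1000000000000000)) dθ = log((333446267951815307088493/1000000000000000)^(2π)).

Therefore ∬_D (30/(x^2 + y^2 + 1)) dA = log((333446267951815307088493/1000000000000000)^(2π)).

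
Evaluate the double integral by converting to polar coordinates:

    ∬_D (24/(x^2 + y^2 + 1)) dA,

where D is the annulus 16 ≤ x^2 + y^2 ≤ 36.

The region D is 4 ≤ r ≤ 6, 0 ≤ θ ≤ 2π in polar coordinates, where x = r cos(θ), y = r sin(θ), and dA = r dr dθ.

Under the substitution, the integrand becomes 24/(r^2 + 1), so

    ∬_D (24/(x^2 + y^2 + 1)) dA = ∫_{0}^{2π} ∫_{4}^{6} (24/(r^2 + 1)) · r dr dθ.

Inner integral (in r): ∫_{4}^{6} (24/(r^2 + 1)) · r dr = log(6582952005840035281/582622237229761).

Outer integral (in θ): ∫_{0}^{2π} (log(6582952005840035281/582622237229761)) dθ = log((6582952005840035281/582622237229761)^(2π)).

Therefore ∬_D (24/(x^2 + y^2 + 1)) dA = log((6582952005840035281/582622237229761)^(2π)).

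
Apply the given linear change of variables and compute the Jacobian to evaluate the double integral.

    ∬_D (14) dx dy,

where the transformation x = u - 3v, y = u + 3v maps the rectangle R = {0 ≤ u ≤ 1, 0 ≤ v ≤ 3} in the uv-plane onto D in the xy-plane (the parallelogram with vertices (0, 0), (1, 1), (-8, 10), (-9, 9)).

Compute the Jacobian determinant of (x, y) with respect to (u, v):

    ∂(x,y)/∂(u,v) = | 1  -3 | = (1)(3) - (-3)(1) = 6.
                   | 1  3 |

Its absolute value is |J| = 6 (the area scaling factor).

Substituting x = u - 3v, y = u + 3v into the integrand,

    14 → 14,

so the integral becomes

    ∬_R (14) · |J| du dv = ∫_0^1 ∫_0^3 (84) dv du.

Inner (v): 252.
Outer (u): 252.

Therefore ∬_D (14) dx dy = 252.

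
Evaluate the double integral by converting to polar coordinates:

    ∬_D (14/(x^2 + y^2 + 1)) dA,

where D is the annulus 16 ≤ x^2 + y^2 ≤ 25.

The region D is 4 ≤ r ≤ 5, 0 ≤ θ ≤ 2π in polar coordinates, where x = r cos(θ), y = r sin(θ), and dA = r dr dθ.

Under the substitution, the integrand becomes 14/(r^2 + 1), so

    ∬_D (14/(x^2 + y^2 + 1)) dA = ∫_{0}^{2π} ∫_{4}^{5} (14/(r^2 + 1)) · r dr dθ.

Inner integral (in r): ∫_{4}^{5} (14/(r^2 + 1)) · r dr = log(8031810176/410338673).

Outer integral (in θ): ∫_{0}^{2π} (log(8031810176/410338673)) dθ = log((8031810176/410338673)^(2π)).

Therefore ∬_D (14/(x^2 + y^2 + 1)) dA = log((8031810176/410338673)^(2π)).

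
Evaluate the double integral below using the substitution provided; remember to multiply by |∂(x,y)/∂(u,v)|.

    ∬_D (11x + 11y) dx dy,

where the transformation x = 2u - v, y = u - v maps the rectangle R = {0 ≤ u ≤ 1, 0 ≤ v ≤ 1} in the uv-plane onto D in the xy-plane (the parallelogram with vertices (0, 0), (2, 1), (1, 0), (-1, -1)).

Compute the Jacobian determinant of (x, y) with respect to (u, v):

    ∂(x,y)/∂(u,v) = | 2  -1 | = (2)(-1) - (-1)(1) = -1.
                   | 1  -1 |

Its absolute value is |J| = 1 (the area scaling factor).

Substituting x = 2u - v, y = u - v into the integrand,

    11x + 11y → 33u - 22v,

so the integral becomes

    ∬_R (33u - 22v) · |J| du dv = ∫_0^1 ∫_0^1 (33u - 22v) dv du.

Inner (v): 33u - 11.
Outer (u): 11/2.

Therefore ∬_D (11x + 11y) dx dy = 11/2.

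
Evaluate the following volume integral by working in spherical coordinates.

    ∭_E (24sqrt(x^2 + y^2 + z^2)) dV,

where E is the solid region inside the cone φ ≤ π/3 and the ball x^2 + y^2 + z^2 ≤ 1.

In spherical coordinates, x = ρ sin(φ) cos(θ), y = ρ sin(φ) sin(θ), z = ρ cos(φ), and dV = ρ^2 sin(φ) dρ dφ dθ.

The integrand becomes 24ρ, so

    ∭_E (24sqrt(x^2 + y^2 + z^2)) dV = ∫_{0}^{2π} ∫_{0}^{π/3} ∫_{0}^{1} (24ρ) · ρ^2 sin(φ) dρ dφ dθ.

Inner (ρ): 6sin(φ).
Middle (φ): 3.
Outer (θ): 6π.

Therefore the triple integral equals 6π.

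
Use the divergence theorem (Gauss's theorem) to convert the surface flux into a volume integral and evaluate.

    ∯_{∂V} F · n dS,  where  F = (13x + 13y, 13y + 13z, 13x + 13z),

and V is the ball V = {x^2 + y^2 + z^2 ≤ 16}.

By the divergence theorem,

    ∯_{∂V} F · n dS = ∭_V (∇ · F) dV.

Compute the divergence:
    ∇ · F = ∂F_x/∂x + ∂F_y/∂y + ∂F_z/∂z = 13 + 13 + 13 = 39.

In spherical coordinates, x = ρ sin(φ) cos(θ), y = ρ sin(φ) sin(θ), z = ρ cos(φ), dV = ρ^2 sin(φ) dρ dφ dθ, with 0 ≤ ρ ≤ 4, 0 ≤ φ ≤ π, 0 ≤ θ ≤ 2π.

The integrand, after substitution and multiplying by the volume element, becomes (39) · ρ^2 sin(φ), so

    ∭_V (∇·F) dV = ∫_0^{2π} ∫_0^{π} ∫_0^{4} (39) · ρ^2 sin(φ) dρ dφ dθ.

Inner (ρ from 0 to 4): 832sin(φ).
Middle (φ from 0 to π): 1664.
Outer (θ from 0 to 2π): 3328π.

Therefore ∯_{∂V} F · n dS = 3328π.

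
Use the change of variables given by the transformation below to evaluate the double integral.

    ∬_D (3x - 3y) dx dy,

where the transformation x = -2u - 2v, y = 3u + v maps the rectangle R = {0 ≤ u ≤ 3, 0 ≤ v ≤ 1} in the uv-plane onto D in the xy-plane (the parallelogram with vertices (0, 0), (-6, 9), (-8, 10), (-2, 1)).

Compute the Jacobian determinant of (x, y) with respect to (u, v):

    ∂(x,y)/∂(u,v) = | -2  -2 | = (-2)(1) - (-2)(3) = 4.
                   | 3  1 |

Its absolute value is |J| = 4 (the area scaling factor).

Substituting x = -2u - 2v, y = 3u + v into the integrand,

    3x - 3y → -15u - 9v,

so the integral becomes

    ∬_R (-15u - 9v) · |J| du dv = ∫_0^3 ∫_0^1 (-60u - 36v) dv du.

Inner (v): -60u - 18.
Outer (u): -324.

Therefore ∬_D (3x - 3y) dx dy = -324.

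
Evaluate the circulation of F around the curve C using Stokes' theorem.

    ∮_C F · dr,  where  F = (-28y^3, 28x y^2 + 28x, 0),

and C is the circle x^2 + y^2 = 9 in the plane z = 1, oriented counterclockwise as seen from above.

Let S be the flat disk x^2 + y^2 ≤ 9 in the plane z = 1, with upward unit normal n̂ = ẑ. By Stokes' theorem,

    ∮_C F · dr = ∬_S (∇ × F) · n̂ dS = ∬_D (curl F)_z dA,

where D is the disk x^2 + y^2 ≤ 9.

Compute the curl of F = (-28y^3, 28x y^2 + 28x, 0):
    (∇ × F)_x = ∂F_z/∂y - ∂F_y/∂z = 0,
    (∇ × F)_y = ∂F_x/∂z - ∂F_z/∂x = 0,
    (∇ × F)_z = ∂F_y/∂x - ∂F_x/∂y = 112y^2 + 28.

On z = 1, (curl F)_z = 112y^2 + 28.

Convert to polar (x = r cos θ, y = r sin θ, dA = r dr dθ); the integrand becomes 112r^2sin(θ)^2 + 28, so

    ∬_D (curl F)_z dA = ∫_0^{2π} ∫_0^{3} (112r^2sin(θ)^2 + 28) · r dr dθ.

Inner (r from 0 to 3): 2268sin(θ)^2 + 126.
Outer (θ from 0 to 2π): 2520π.

Therefore ∮_C F · dr = 2520π.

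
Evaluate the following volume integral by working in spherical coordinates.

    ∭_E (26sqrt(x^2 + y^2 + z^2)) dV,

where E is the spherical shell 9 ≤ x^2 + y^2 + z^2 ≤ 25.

In spherical coordinates, x = ρ sin(φ) cos(θ), y = ρ sin(φ) sin(θ), z = ρ cos(φ), and dV = ρ^2 sin(φ) dρ dφ dθ.

The integrand becomes 26ρ, so

    ∭_E (26sqrt(x^2 + y^2 + z^2)) dV = ∫_{0}^{2π} ∫_{0}^{π} ∫_{3}^{5} (26ρ) · ρ^2 sin(φ) dρ dφ dθ.

Inner (ρ): 3536sin(φ).
Middle (φ): 7072.
Outer (θ): 14144π.

Therefore the triple integral equals 14144π.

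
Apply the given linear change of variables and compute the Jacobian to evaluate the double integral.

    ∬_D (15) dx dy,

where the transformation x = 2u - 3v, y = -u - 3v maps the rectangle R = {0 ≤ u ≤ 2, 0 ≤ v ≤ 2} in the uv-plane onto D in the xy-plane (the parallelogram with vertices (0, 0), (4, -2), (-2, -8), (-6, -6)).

Compute the Jacobian determinant of (x, y) with respect to (u, v):

    ∂(x,y)/∂(u,v) = | 2  -3 | = (2)(-3) - (-3)(-1) = -9.
                   | -1  -3 |

Its absolute value is |J| = 9 (the area scaling factor).

Substituting x = 2u - 3v, y = -u - 3v into the integrand,

    15 → 15,

so the integral becomes

    ∬_R (15) · |J| du dv = ∫_0^2 ∫_0^2 (135) dv du.

Inner (v): 270.
Outer (u): 540.

Therefore ∬_D (15) dx dy = 540.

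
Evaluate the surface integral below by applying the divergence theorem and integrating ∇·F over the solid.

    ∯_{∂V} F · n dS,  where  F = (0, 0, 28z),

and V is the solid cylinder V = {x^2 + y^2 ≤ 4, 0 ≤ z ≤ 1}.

By the divergence theorem,

    ∯_{∂V} F · n dS = ∭_V (∇ · F) dV.

Compute the divergence:
    ∇ · F = ∂F_x/∂x + ∂F_y/∂y + ∂F_z/∂z = 0 + 0 + 28 = 28.

In cylindrical coordinates, x = r cos(θ), y = r sin(θ), z = z, dV = r dr dθ dz, with 0 ≤ r ≤ 2, 0 ≤ θ ≤ 2π, 0 ≤ z ≤ 1.

The integrand, after substitution and multiplying by the volume element, becomes (28) · r, so

    ∭_V (∇·F) dV = ∫_0^{2π} ∫_0^{2} ∫_0^{1} (28) · r dz dr dθ.

Inner (z from 0 to 1): 28r.
Middle (r from 0 to 2): 56.
Outer (θ from 0 to 2π): 112π.

Therefore ∯_{∂V} F · n dS = 112π.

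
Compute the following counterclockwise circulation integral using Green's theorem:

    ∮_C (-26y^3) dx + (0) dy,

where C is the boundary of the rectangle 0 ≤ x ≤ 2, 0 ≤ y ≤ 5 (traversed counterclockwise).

Green's theorem converts the closed line integral into a double integral over the enclosed region D:

    ∮_C P dx + Q dy = ∬_D (∂Q/∂x - ∂P/∂y) dA.

Here P = -26y^3, Q = 0, so

    ∂Q/∂x = 0,    ∂P/∂y = -78y^2,
    ∂Q/∂x - ∂P/∂y = 78y^2.

D is the region 0 ≤ x ≤ 2, 0 ≤ y ≤ 5. Evaluating the double integral:

    ∬_D (78y^2) dA = ∫_0^{2} ∫_0^{5} (78y^2) dy dx.

Inner (y from 0 to 5): 3250.
Outer (x from 0 to 2): 6500.

Therefore ∮_C P dx + Q dy = 6500.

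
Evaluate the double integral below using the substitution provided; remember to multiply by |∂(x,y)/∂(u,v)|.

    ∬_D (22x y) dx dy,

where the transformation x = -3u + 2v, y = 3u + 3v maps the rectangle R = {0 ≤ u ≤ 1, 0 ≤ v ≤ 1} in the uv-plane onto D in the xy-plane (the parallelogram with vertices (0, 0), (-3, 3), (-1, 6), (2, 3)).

Compute the Jacobian determinant of (x, y) with respect to (u, v):

    ∂(x,y)/∂(u,v) = | -3  2 | = (-3)(3) - (2)(3) = -15.
                   | 3  3 |

Its absolute value is |J| = 15 (the area scaling factor).

Substituting x = -3u + 2v, y = 3u + 3v into the integrand,

    22x y → -198u^2 - 66u v + 132v^2,

so the integral becomes

    ∬_R (-198u^2 - 66u v + 132v^2) · |J| du dv = ∫_0^1 ∫_0^1 (-2970u^2 - 990u v + 1980v^2) dv du.

Inner (v): -2970u^2 - 495u + 660.
Outer (u): -1155/2.

Therefore ∬_D (22x y) dx dy = -1155/2.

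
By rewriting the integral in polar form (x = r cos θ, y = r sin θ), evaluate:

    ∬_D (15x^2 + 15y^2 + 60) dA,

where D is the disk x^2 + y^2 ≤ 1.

The region D is 0 ≤ r ≤ 1, 0 ≤ θ ≤ 2π in polar coordinates, where x = r cos(θ), y = r sin(θ), and dA = r dr dθ.

Under the substitution, the integrand becomes 15r^2 + 60, so

    ∬_D (15x^2 + 15y^2 + 60) dA = ∫_{0}^{2π} ∫_{0}^{1} (15r^2 + 60) · r dr dθ.

Inner integral (in r): ∫_{0}^{1} (15r^2 + 60) · r dr = 135/4.

Outer integral (in θ): ∫_{0}^{2π} (135/4) dθ = 135π/2.

Therefore ∬_D (15x^2 + 15y^2 + 60) dA = 135π/2.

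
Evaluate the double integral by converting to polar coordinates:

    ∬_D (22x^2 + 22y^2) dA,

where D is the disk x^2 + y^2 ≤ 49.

The region D is 0 ≤ r ≤ 7, 0 ≤ θ ≤ 2π in polar coordinates, where x = r cos(θ), y = r sin(θ), and dA = r dr dθ.

Under the substitution, the integrand becomes 22r^2, so

    ∬_D (22x^2 + 22y^2) dA = ∫_{0}^{2π} ∫_{0}^{7} (22r^2) · r dr dθ.

Inner integral (in r): ∫_{0}^{7} (22r^2) · r dr = 26411/2.

Outer integral (in θ): ∫_{0}^{2π} (26411/2) dθ = 26411π.

Therefore ∬_D (22x^2 + 22y^2) dA = 26411π.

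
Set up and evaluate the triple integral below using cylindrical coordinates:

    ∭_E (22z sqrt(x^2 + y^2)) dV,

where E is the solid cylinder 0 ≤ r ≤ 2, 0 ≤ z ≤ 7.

In cylindrical coordinates, x = r cos(θ), y = r sin(θ), z = z, and dV = r dr dθ dz.

The integrand becomes 22r z, so

    ∭_E (22z sqrt(x^2 + y^2)) dV = ∫_{0}^{2π} ∫_{0}^{2} ∫_{0}^{7} (22r z) · r dz dr dθ.

Inner (z): 539r^2.
Middle (r from 0 to 2): 4312/3.
Outer (θ): 8624π/3.

Therefore the triple integral equals 8624π/3.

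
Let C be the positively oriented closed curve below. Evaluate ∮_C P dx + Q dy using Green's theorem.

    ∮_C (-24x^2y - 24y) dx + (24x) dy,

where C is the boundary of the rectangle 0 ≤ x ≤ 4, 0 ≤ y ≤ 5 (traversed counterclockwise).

Green's theorem converts the closed line integral into a double integral over the enclosed region D:

    ∮_C P dx + Q dy = ∬_D (∂Q/∂x - ∂P/∂y) dA.

Here P = -24x^2y - 24y, Q = 24x, so

    ∂Q/∂x = 24,    ∂P/∂y = -24x^2 - 24,
    ∂Q/∂x - ∂P/∂y = 24x^2 + 48.

D is the region 0 ≤ x ≤ 4, 0 ≤ y ≤ 5. Evaluating the double integral:

    ∬_D (24x^2 + 48) dA = ∫_0^{4} ∫_0^{5} (24x^2 + 48) dy dx.

Inner (y from 0 to 5): 120x^2 + 240.
Outer (x from 0 to 4): 3520.

Therefore ∮_C P dx + Q dy = 3520.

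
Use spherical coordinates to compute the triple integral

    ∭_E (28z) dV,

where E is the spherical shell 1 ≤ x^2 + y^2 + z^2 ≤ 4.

In spherical coordinates, x = ρ sin(φ) cos(θ), y = ρ sin(φ) sin(θ), z = ρ cos(φ), and dV = ρ^2 sin(φ) dρ dφ dθ.

The integrand becomes 28ρ cos(φ), so

    ∭_E (28z) dV = ∫_{0}^{2π} ∫_{0}^{π} ∫_{1}^{2} (28ρ cos(φ)) · ρ^2 sin(φ) dρ dφ dθ.

Inner (ρ): 105sin(2φ)/2.
Middle (φ): 0.
Outer (θ): 0.

Therefore the triple integral equals 0.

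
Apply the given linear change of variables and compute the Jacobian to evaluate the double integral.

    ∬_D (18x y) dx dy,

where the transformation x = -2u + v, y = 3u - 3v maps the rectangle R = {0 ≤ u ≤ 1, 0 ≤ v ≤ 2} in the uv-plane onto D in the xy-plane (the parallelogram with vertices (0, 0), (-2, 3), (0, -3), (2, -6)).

Compute the Jacobian determinant of (x, y) with respect to (u, v):

    ∂(x,y)/∂(u,v) = | -2  1 | = (-2)(-3) - (1)(3) = 3.
                   | 3  -3 |

Its absolute value is |J| = 3 (the area scaling factor).

Substituting x = -2u + v, y = 3u - 3v into the integrand,

    18x y → -108u^2 + 162u v - 54v^2,

so the integral becomes

    ∬_R (-108u^2 + 162u v - 54v^2) · |J| du dv = ∫_0^1 ∫_0^2 (-324u^2 + 486u v - 162v^2) dv du.

Inner (v): -648u^2 + 972u - 432.
Outer (u): -162.

Therefore ∬_D (18x y) dx dy = -162.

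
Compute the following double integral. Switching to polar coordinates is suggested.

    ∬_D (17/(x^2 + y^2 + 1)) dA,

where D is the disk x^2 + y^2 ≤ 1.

The region D is 0 ≤ r ≤ 1, 0 ≤ θ ≤ 2π in polar coordinates, where x = r cos(θ), y = r sin(θ), and dA = r dr dθ.

Under the substitution, the integrand becomes 17/(r^2 + 1), so

    ∬_D (17/(x^2 + y^2 + 1)) dA = ∫_{0}^{2π} ∫_{0}^{1} (17/(r^2 + 1)) · r dr dθ.

Inner integral (in r): ∫_{0}^{1} (17/(r^2 + 1)) · r dr = 17log(2)/2.

Outer integral (in θ): ∫_{0}^{2π} (17log(2)/2) dθ = 17π log(2).

Therefore ∬_D (17/(x^2 + y^2 + 1)) dA = 17π log(2).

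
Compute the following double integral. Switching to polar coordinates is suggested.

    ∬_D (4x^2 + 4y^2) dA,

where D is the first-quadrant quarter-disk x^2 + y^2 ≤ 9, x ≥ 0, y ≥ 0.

The region D is 0 ≤ r ≤ 3, 0 ≤ θ ≤ π/2 in polar coordinates, where x = r cos(θ), y = r sin(θ), and dA = r dr dθ.

Under the substitution, the integrand becomes 4r^2, so

    ∬_D (4x^2 + 4y^2) dA = ∫_{0}^{π/2} ∫_{0}^{3} (4r^2) · r dr dθ.

Inner integral (in r): ∫_{0}^{3} (4r^2) · r dr = 81.

Outer integral (in θ): ∫_{0}^{π/2} (81) dθ = 81π/2.

Therefore ∬_D (4x^2 + 4y^2) dA = 81π/2.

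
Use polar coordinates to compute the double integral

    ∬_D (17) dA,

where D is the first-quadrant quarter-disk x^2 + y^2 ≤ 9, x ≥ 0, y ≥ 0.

The region D is 0 ≤ r ≤ 3, 0 ≤ θ ≤ π/2 in polar coordinates, where x = r cos(θ), y = r sin(θ), and dA = r dr dθ.

Under the substitution, the integrand becomes 17, so

    ∬_D (17) dA = ∫_{0}^{π/2} ∫_{0}^{3} (17) · r dr dθ.

Inner integral (in r): ∫_{0}^{3} (17) · r dr = 153/2.

Outer integral (in θ): ∫_{0}^{π/2} (153/2) dθ = 153π/4.

Therefore ∬_D (17) dA = 153π/4.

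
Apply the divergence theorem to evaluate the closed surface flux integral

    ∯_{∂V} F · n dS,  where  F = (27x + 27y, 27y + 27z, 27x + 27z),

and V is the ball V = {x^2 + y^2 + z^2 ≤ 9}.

By the divergence theorem,

    ∯_{∂V} F · n dS = ∭_V (∇ · F) dV.

Compute the divergence:
    ∇ · F = ∂F_x/∂x + ∂F_y/∂y + ∂F_z/∂z = 27 + 27 + 27 = 81.

In spherical coordinates, x = ρ sin(φ) cos(θ), y = ρ sin(φ) sin(θ), z = ρ cos(φ), dV = ρ^2 sin(φ) dρ dφ dθ, with 0 ≤ ρ ≤ 3, 0 ≤ φ ≤ π, 0 ≤ θ ≤ 2π.

The integrand, after substitution and multiplying by the volume element, becomes (81) · ρ^2 sin(φ), so

    ∭_V (∇·F) dV = ∫_0^{2π} ∫_0^{π} ∫_0^{3} (81) · ρ^2 sin(φ) dρ dφ dθ.

Inner (ρ from 0 to 3): 729sin(φ).
Middle (φ from 0 to π): 1458.
Outer (θ from 0 to 2π): 2916π.

Therefore ∯_{∂V} F · n dS = 2916π.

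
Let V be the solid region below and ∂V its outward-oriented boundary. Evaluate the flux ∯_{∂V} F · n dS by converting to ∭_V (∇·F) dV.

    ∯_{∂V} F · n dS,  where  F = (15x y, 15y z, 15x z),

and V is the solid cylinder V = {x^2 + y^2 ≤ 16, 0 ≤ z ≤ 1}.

By the divergence theorem,

    ∯_{∂V} F · n dS = ∭_V (∇ · F) dV.

Compute the divergence:
    ∇ · F = ∂F_x/∂x + ∂F_y/∂y + ∂F_z/∂z = 15y + 15z + 15x = 15x + 15y + 15z.

In cylindrical coordinates, x = r cos(θ), y = r sin(θ), z = z, dV = r dr dθ dz, with 0 ≤ r ≤ 4, 0 ≤ θ ≤ 2π, 0 ≤ z ≤ 1.

The integrand, after substitution and multiplying by the volume element, becomes (15sqrt(2)r sin(θ + π/4) + 15z) · r, so

    ∭_V (∇·F) dV = ∫_0^{2π} ∫_0^{4} ∫_0^{1} (15sqrt(2)r sin(θ + π/4) + 15z) · r dz dr dθ.

Inner (z from 0 to 1): 15r (2sqrt(2)r sin(θ + π/4) + 1)/2.
Middle (r from 0 to 4): 320sqrt(2)sin(θ + π/4) + 60.
Outer (θ from 0 to 2π): 120π.

Therefore ∯_{∂V} F · n dS = 120π.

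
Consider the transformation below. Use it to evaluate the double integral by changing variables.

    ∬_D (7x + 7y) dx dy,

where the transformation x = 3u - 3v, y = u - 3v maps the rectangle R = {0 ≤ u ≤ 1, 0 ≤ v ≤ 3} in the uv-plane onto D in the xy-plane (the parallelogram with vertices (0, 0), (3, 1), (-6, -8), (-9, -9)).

Compute the Jacobian determinant of (x, y) with respect to (u, v):

    ∂(x,y)/∂(u,v) = | 3  -3 | = (3)(-3) - (-3)(1) = -6.
                   | 1  -3 |

Its absolute value is |J| = 6 (the area scaling factor).

Substituting x = 3u - 3v, y = u - 3v into the integrand,

    7x + 7y → 28u - 42v,

so the integral becomes

    ∬_R (28u - 42v) · |J| du dv = ∫_0^1 ∫_0^3 (168u - 252v) dv du.

Inner (v): 504u - 1134.
Outer (u): -882.

Therefore ∬_D (7x + 7y) dx dy = -882.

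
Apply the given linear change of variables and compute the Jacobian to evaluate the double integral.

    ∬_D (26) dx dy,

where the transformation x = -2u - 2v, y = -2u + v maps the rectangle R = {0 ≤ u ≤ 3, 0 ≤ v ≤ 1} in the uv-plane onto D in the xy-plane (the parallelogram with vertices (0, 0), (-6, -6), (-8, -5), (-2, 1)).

Compute the Jacobian determinant of (x, y) with respect to (u, v):

    ∂(x,y)/∂(u,v) = | -2  -2 | = (-2)(1) - (-2)(-2) = -6.
                   | -2  1 |

Its absolute value is |J| = 6 (the area scaling factor).

Substituting x = -2u - 2v, y = -2u + v into the integrand,

    26 → 26,

so the integral becomes

    ∬_R (26) · |J| du dv = ∫_0^3 ∫_0^1 (156) dv du.

Inner (v): 156.
Outer (u): 468.

Therefore ∬_D (26) dx dy = 468.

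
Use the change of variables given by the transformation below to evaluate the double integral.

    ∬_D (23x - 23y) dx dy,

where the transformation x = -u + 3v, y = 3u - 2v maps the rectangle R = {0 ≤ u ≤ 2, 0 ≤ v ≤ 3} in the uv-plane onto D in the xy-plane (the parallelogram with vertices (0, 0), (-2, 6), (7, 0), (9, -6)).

Compute the Jacobian determinant of (x, y) with respect to (u, v):

    ∂(x,y)/∂(u,v) = | -1  3 | = (-1)(-2) - (3)(3) = -7.
                   | 3  -2 |

Its absolute value is |J| = 7 (the area scaling factor).

Substituting x = -u + 3v, y = 3u - 2v into the integrand,

    23x - 23y → -92u + 115v,

so the integral becomes

    ∬_R (-92u + 115v) · |J| du dv = ∫_0^2 ∫_0^3 (-644u + 805v) dv du.

Inner (v): 7245/2 - 1932u.
Outer (u): 3381.

Therefore ∬_D (23x - 23y) dx dy = 3381.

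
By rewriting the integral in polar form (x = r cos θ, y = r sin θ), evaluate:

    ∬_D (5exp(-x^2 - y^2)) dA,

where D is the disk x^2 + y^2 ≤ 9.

The region D is 0 ≤ r ≤ 3, 0 ≤ θ ≤ 2π in polar coordinates, where x = r cos(θ), y = r sin(θ), and dA = r dr dθ.

Under the substitution, the integrand becomes 5exp(-r^2), so

    ∬_D (5exp(-x^2 - y^2)) dA = ∫_{0}^{2π} ∫_{0}^{3} (5exp(-r^2)) · r dr dθ.

Inner integral (in r): ∫_{0}^{3} (5exp(-r^2)) · r dr = 5/2 - 5exp(-9)/2.

Outer integral (in θ): ∫_{0}^{2π} (5/2 - 5exp(-9)/2) dθ = -5π exp(-9) + 5π.

Therefore ∬_D (5exp(-x^2 - y^2)) dA = -5π exp(-9) + 5π.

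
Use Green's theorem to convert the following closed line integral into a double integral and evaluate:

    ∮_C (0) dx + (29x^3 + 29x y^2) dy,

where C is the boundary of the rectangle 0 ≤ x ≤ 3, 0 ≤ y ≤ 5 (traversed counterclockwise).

Green's theorem converts the closed line integral into a double integral over the enclosed region D:

    ∮_C P dx + Q dy = ∬_D (∂Q/∂x - ∂P/∂y) dA.

Here P = 0, Q = 29x^3 + 29x y^2, so

    ∂Q/∂x = 87x^2 + 29y^2,    ∂P/∂y = 0,
    ∂Q/∂x - ∂P/∂y = 87x^2 + 29y^2.

D is the region 0 ≤ x ≤ 3, 0 ≤ y ≤ 5. Evaluating the double integral:

    ∬_D (87x^2 + 29y^2) dA = ∫_0^{3} ∫_0^{5} (87x^2 + 29y^2) dy dx.

Inner (y from 0 to 5): 435x^2 + 3625/3.
Outer (x from 0 to 3): 7540.

Therefore ∮_C P dx + Q dy = 7540.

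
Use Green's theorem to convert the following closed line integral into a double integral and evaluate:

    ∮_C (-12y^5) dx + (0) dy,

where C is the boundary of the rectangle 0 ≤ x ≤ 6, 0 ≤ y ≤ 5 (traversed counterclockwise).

Green's theorem converts the closed line integral into a double integral over the enclosed region D:

    ∮_C P dx + Q dy = ∬_D (∂Q/∂x - ∂P/∂y) dA.

Here P = -12y^5, Q = 0, so

    ∂Q/∂x = 0,    ∂P/∂y = -60y^4,
    ∂Q/∂x - ∂P/∂y = 60y^4.

D is the region 0 ≤ x ≤ 6, 0 ≤ y ≤ 5. Evaluating the double integral:

    ∬_D (60y^4) dA = ∫_0^{6} ∫_0^{5} (60y^4) dy dx.

Inner (y from 0 to 5): 37500.
Outer (x from 0 to 6): 225000.

Therefore ∮_C P dx + Q dy = 225000.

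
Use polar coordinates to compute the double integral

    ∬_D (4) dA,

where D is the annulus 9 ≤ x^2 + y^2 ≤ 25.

The region D is 3 ≤ r ≤ 5, 0 ≤ θ ≤ 2π in polar coordinates, where x = r cos(θ), y = r sin(θ), and dA = r dr dθ.

Under the substitution, the integrand becomes 4, so

    ∬_D (4) dA = ∫_{0}^{2π} ∫_{3}^{5} (4) · r dr dθ.

Inner integral (in r): ∫_{3}^{5} (4) · r dr = 32.

Outer integral (in θ): ∫_{0}^{2π} (32) dθ = 64π.

Therefore ∬_D (4) dA = 64π.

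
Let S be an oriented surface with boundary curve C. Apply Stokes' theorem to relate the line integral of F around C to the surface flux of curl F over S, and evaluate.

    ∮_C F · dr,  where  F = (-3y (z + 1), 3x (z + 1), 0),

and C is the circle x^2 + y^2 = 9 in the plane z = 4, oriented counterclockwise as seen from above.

Let S be the flat disk x^2 + y^2 ≤ 9 in the plane z = 4, with upward unit normal n̂ = ẑ. By Stokes' theorem,

    ∮_C F · dr = ∬_S (∇ × F) · n̂ dS = ∬_D (curl F)_z dA,

where D is the disk x^2 + y^2 ≤ 9.

Compute the curl of F = (-3y (z + 1), 3x (z + 1), 0):
    (∇ × F)_x = ∂F_z/∂y - ∂F_y/∂z = -3x,
    (∇ × F)_y = ∂F_x/∂z - ∂F_z/∂x = -3y,
    (∇ × F)_z = ∂F_y/∂x - ∂F_x/∂y = 6z + 6.

On z = 4, (curl F)_z = 30.

Convert to polar (x = r cos θ, y = r sin θ, dA = r dr dθ); the integrand becomes 30, so

    ∬_D (curl F)_z dA = ∫_0^{2π} ∫_0^{3} (30) · r dr dθ.

Inner (r from 0 to 3): 135.
Outer (θ from 0 to 2π): 270π.

Therefore ∮_C F · dr = 270π.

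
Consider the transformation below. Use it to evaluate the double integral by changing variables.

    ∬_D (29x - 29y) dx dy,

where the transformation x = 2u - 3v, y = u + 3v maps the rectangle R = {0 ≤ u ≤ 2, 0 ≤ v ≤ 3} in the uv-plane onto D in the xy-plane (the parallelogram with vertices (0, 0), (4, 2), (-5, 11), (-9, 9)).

Compute the Jacobian determinant of (x, y) with respect to (u, v):

    ∂(x,y)/∂(u,v) = | 2  -3 | = (2)(3) - (-3)(1) = 9.
                   | 1  3 |

Its absolute value is |J| = 9 (the area scaling factor).

Substituting x = 2u - 3v, y = u + 3v into the integrand,

    29x - 29y → 29u - 174v,

so the integral becomes

    ∬_R (29u - 174v) · |J| du dv = ∫_0^2 ∫_0^3 (261u - 1566v) dv du.

Inner (v): 783u - 7047.
Outer (u): -12528.

Therefore ∬_D (29x - 29y) dx dy = -12528.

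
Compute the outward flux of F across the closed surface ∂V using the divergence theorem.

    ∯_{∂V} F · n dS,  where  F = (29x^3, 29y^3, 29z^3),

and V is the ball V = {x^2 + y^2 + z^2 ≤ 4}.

By the divergence theorem,

    ∯_{∂V} F · n dS = ∭_V (∇ · F) dV.

Compute the divergence:
    ∇ · F = ∂F_x/∂x + ∂F_y/∂y + ∂F_z/∂z = 87x^2 + 87y^2 + 87z^2.

In spherical coordinates, x = ρ sin(φ) cos(θ), y = ρ sin(φ) sin(θ), z = ρ cos(φ), dV = ρ^2 sin(φ) dρ dφ dθ, with 0 ≤ ρ ≤ 2, 0 ≤ φ ≤ π, 0 ≤ θ ≤ 2π.

The integrand, after substitution and multiplying by the volume element, becomes (87ρ^2) · ρ^2 sin(φ), so

    ∭_V (∇·F) dV = ∫_0^{2π} ∫_0^{π} ∫_0^{2} (87ρ^2) · ρ^2 sin(φ) dρ dφ dθ.

Inner (ρ from 0 to 2): 2784sin(φ)/5.
Middle (φ from 0 to π): 5568/5.
Outer (θ from 0 to 2π): 11136π/5.

Therefore ∯_{∂V} F · n dS = 11136π/5.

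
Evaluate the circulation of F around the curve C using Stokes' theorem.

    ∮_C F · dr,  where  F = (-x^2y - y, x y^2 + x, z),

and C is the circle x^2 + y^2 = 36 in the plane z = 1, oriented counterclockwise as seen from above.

Let S be the flat disk x^2 + y^2 ≤ 36 in the plane z = 1, with upward unit normal n̂ = ẑ. By Stokes' theorem,

    ∮_C F · dr = ∬_S (∇ × F) · n̂ dS = ∬_D (curl F)_z dA,

where D is the disk x^2 + y^2 ≤ 36.

Compute the curl of F = (-x^2y - y, x y^2 + x, z):
    (∇ × F)_x = ∂F_z/∂y - ∂F_y/∂z = 0,
    (∇ × F)_y = ∂F_x/∂z - ∂F_z/∂x = 0,
    (∇ × F)_z = ∂F_y/∂x - ∂F_x/∂y = x^2 + y^2 + 2.

On z = 1, (curl F)_z = x^2 + y^2 + 2.

Convert to polar (x = r cos θ, y = r sin θ, dA = r dr dθ); the integrand becomes r^2 + 2, so

    ∬_D (curl F)_z dA = ∫_0^{2π} ∫_0^{6} (r^2 + 2) · r dr dθ.

Inner (r from 0 to 6): 360.
Outer (θ from 0 to 2π): 720π.

Therefore ∮_C F · dr = 720π.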